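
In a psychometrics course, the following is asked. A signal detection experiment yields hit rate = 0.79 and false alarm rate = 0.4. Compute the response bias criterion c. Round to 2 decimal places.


c = -0.5 * (z(HR) + z(FAR))
z(0.79) = 0.8064
z(0.4) = -0.2533
c = -0.5 * (0.8064 + -0.2533)
= -0.5 * 0.5531
= -0.28


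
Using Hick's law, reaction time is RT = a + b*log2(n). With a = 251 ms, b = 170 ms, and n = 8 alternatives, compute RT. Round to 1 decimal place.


RT = 251 + 170 * log2(8)
log2(8) = 3.0
RT = 251 + 170 * 3.0
= 251 + 510.0
= 761.0 ms


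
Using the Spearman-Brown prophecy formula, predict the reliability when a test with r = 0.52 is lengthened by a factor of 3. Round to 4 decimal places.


r_new = n*r / (1 + (n-1)*r)
Numerator = 3 * 0.52 = 1.56
Denominator = 1 + 2 * 0.52 = 2.04
r_new = 1.56 / 2.04
= 0.7647


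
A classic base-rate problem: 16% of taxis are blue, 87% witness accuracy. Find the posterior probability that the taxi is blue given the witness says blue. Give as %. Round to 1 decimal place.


P(blue | says blue) = P(says blue | blue)*P(blue) / [P(says blue | blue)*P(blue) + P(says blue | not blue)*P(not blue)]
Numerator = 0.87 * 0.16 = 0.1392
False identification = 0.13 * 0.84 = 0.1092
P = 0.1392 / (0.1392 + 0.1092)
= 0.1392 / 0.2484
As percentage = 56.0


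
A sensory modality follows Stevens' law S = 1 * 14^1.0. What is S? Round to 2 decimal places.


S = 1 * 14^1.0
14^1.0 = 14.0
S = 1 * 14.0
= 14.00


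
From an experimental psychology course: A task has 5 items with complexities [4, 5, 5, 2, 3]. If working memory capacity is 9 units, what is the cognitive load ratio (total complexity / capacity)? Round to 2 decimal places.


Total complexity = 4 + 5 + 5 + 2 + 3 = 19
Load = total / capacity = 19 / 9
= 2.11


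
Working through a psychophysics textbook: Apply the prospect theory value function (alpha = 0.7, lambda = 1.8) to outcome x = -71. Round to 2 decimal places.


Since x = -71 < 0, use v(x) = -lambda*(-x)^alpha
(-x) = 71
71^0.7 = 19.7643
v(-71) = -1.8 * 19.7643
= -35.58


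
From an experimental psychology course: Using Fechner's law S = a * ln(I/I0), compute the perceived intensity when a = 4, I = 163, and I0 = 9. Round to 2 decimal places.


S = 4 * ln(163/9)
I/I0 = 18.111111
ln(18.111111) = 2.8965
S = 4 * 2.8965
= 11.59


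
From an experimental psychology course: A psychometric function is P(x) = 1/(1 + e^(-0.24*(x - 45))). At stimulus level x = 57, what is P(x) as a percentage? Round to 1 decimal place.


P(x) = 1/(1 + e^(-0.24*(57 - 45)))
Exponent = -0.24 * 12 = -2.88
e^(-2.88) = 0.056135
P = 1/(1 + 0.056135) = 0.946849
Percentage = 94.7


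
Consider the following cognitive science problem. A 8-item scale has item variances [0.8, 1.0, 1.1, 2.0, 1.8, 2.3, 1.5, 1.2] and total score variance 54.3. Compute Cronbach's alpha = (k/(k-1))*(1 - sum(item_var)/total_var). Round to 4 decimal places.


alpha = (k/(k-1)) * (1 - sum(s_i^2)/s_total^2)
sum(item variances) = 11.7
k/(k-1) = 8/7 = 1.142857
1 - 11.7/54.3 = 1 - 0.21547 = 0.78453
alpha = 1.142857 * 0.78453
= 0.8966


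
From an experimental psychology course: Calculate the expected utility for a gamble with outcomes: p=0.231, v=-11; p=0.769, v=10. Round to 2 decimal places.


EU = sum(p_i * v_i)
0.231 * -11 = -2.541
0.769 * 10 = 7.69
EU = -2.541 + 7.69
= 5.15


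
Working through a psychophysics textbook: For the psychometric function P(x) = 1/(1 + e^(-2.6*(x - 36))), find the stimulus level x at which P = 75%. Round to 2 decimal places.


At P = 0.75: 0.75 = 1/(1 + e^(-k*(x-x0)))
Solving: e^(-k*(x-x0)) = 1/3
x = x0 + ln(3)/k
ln(3) = 1.0986
x = 36 + 1.0986/2.6
= 36 + 0.4225
= 36.42


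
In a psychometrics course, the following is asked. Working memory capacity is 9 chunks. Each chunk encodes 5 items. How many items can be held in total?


Total items = chunks * items_per_chunk
= 9 * 5
= 45


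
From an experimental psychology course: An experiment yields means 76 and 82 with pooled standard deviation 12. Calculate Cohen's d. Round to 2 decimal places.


Cohen's d = (M1 - M2) / S_pooled
= (76 - 82) / 12
= -6 / 12
= -0.50


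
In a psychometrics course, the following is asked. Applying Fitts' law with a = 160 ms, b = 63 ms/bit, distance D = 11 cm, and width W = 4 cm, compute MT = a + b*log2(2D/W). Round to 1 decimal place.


MT = 160 + 63 * log2(2*11/4)
2D/W = 5.5
log2(5.5) = 2.4594
MT = 160 + 63 * 2.4594
= 314.9 ms


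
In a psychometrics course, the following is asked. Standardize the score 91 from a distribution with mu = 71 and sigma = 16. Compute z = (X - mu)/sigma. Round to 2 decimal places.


z = (X - mu) / sigma
= (91 - 71) / 16
= 20 / 16
= 1.25


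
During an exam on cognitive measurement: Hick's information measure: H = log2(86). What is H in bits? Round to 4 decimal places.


H = log2(n)
H = log2(86)
= 6.4263


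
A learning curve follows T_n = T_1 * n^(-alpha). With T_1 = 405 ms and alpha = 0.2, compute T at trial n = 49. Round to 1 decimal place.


T_n = 405 * 49^(-0.2)
49^(-0.2) = 0.459157
T_n = 405 * 0.459157
= 186.0 ms


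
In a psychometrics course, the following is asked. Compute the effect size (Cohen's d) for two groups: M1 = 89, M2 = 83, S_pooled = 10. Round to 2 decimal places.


Cohen's d = (M1 - M2) / S_pooled
= (89 - 83) / 10
= 6 / 10
= 0.60


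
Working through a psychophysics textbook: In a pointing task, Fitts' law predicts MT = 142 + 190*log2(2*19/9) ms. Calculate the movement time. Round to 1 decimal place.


MT = 142 + 190 * log2(2*19/9)
2D/W = 4.222222
log2(4.222222) = 2.078
MT = 142 + 190 * 2.078
= 536.8 ms


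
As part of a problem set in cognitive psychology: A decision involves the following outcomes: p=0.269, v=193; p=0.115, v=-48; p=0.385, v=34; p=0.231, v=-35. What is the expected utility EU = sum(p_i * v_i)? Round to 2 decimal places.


EU = sum(p_i * v_i)
0.269 * 193 = 51.917
0.115 * -48 = -5.52
0.385 * 34 = 13.09
0.231 * -35 = -8.085
EU = 51.917 + -5.52 + 13.09 + -8.085
= 51.40


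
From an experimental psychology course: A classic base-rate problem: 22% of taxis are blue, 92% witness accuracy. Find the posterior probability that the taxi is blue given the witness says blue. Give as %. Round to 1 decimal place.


P(blue | says blue) = P(says blue | blue)*P(blue) / [P(says blue | blue)*P(blue) + P(says blue | not blue)*P(not blue)]
Numerator = 0.92 * 0.22 = 0.2024
False identification = 0.08 * 0.78 = 0.0624
P = 0.2024 / (0.2024 + 0.0624)
= 0.2024 / 0.2648
As percentage = 76.4


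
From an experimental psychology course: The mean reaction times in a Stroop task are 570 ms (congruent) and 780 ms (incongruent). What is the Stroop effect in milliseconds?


Stroop effect = RT(incongruent) - RT(congruent)
= 780 - 570
= 210 ms


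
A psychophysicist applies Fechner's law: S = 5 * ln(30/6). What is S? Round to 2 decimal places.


S = 5 * ln(30/6)
I/I0 = 5.0
ln(5.0) = 1.6094
S = 5 * 1.6094
= 8.05


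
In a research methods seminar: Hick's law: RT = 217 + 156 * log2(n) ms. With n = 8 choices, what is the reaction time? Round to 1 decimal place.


RT = 217 + 156 * log2(8)
log2(8) = 3.0
RT = 217 + 156 * 3.0
= 217 + 468.0
= 685.0 ms


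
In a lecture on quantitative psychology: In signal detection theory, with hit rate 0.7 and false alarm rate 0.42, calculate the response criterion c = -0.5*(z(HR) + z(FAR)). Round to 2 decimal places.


c = -0.5 * (z(HR) + z(FAR))
z(0.7) = 0.5244
z(0.42) = -0.2019
c = -0.5 * (0.5244 + -0.2019)
= -0.5 * 0.3225
= -0.16


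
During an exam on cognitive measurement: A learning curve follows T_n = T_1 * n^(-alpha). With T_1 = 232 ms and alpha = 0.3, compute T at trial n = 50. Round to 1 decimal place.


T_n = 232 * 50^(-0.3)
50^(-0.3) = 0.309249
T_n = 232 * 0.309249
= 71.7 ms


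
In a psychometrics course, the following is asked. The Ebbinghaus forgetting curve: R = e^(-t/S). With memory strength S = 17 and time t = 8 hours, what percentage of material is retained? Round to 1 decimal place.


R = e^(-t/S)
-t/S = -8/17 = -0.470588
R = e^(-0.470588) = 0.624635
Percentage = 0.624635 * 100
= 62.5


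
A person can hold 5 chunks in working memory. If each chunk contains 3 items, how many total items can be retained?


Total items = chunks * items_per_chunk
= 5 * 3
= 15


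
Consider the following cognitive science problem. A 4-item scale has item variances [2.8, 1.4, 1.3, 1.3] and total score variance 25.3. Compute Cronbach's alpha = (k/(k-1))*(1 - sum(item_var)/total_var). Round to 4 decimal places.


alpha = (k/(k-1)) * (1 - sum(s_i^2)/s_total^2)
sum(item variances) = 6.8
k/(k-1) = 4/3 = 1.333333
1 - 6.8/25.3 = 1 - 0.268775 = 0.731225
alpha = 1.333333 * 0.731225
= 0.9750


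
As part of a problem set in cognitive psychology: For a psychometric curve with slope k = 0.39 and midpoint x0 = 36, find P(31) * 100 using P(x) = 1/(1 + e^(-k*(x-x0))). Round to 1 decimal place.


P(x) = 1/(1 + e^(-0.39*(31 - 36)))
Exponent = -0.39 * -5 = 1.95
e^(1.95) = 7.028688
P = 1/(1 + 7.028688) = 0.124553
Percentage = 12.5


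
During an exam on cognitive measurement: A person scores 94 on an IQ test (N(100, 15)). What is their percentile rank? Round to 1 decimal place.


z = (IQ - mean) / SD
z = (94 - 100) / 15 = -0.4
Percentile = Phi(-0.4) * 100
Phi(-0.4) = 0.344578
= 34.5


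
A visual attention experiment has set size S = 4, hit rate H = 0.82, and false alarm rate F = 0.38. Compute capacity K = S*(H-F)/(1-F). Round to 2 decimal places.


K = S * (H - F) / (1 - F)
H - F = 0.44
1 - F = 0.62
K = 4 * 0.44 / 0.62
= 2.84


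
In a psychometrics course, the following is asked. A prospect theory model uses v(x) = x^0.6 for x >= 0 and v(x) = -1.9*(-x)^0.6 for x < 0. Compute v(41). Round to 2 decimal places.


Since x = 41 >= 0, use v(x) = x^0.6
41^0.6 = 9.2826
v(41) = 9.28


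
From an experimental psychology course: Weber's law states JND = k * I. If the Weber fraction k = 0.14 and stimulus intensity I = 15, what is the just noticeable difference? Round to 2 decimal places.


JND = k * I
JND = 0.14 * 15
= 2.10


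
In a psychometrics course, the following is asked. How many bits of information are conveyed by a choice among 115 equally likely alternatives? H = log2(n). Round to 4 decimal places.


H = log2(n)
H = log2(115)
= 6.8455


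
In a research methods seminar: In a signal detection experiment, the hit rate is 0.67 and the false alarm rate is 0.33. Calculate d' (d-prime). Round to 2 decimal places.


d' = z(HR) - z(FAR)
z(0.67) = 0.4399
z(0.33) = -0.4399
d' = 0.4399 - -0.4399
= 0.88


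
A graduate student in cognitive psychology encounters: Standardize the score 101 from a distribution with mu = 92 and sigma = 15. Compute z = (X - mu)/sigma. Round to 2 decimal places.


z = (X - mu) / sigma
= (101 - 92) / 15
= 9 / 15
= 0.60


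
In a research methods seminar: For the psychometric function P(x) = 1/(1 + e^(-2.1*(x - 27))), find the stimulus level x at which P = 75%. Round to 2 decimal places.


At P = 0.75: 0.75 = 1/(1 + e^(-k*(x-x0)))
Solving: e^(-k*(x-x0)) = 1/3
x = x0 + ln(3)/k
ln(3) = 1.0986
x = 27 + 1.0986/2.1
= 27 + 0.5231
= 27.52


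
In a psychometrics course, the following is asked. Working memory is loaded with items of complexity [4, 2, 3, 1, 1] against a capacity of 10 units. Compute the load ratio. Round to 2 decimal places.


Total complexity = 4 + 2 + 3 + 1 + 1 = 11
Load = total / capacity = 11 / 10
= 1.10


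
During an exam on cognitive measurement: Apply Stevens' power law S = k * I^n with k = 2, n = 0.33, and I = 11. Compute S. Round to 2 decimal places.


S = 2 * 11^0.33
11^0.33 = 2.2063
S = 2 * 2.2063
= 4.41


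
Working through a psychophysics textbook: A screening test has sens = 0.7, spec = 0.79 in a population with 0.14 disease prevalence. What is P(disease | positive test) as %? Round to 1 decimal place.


PPV = (sens * prev) / (sens * prev + (1-spec) * (1-prev))
Numerator = 0.7 * 0.14 = 0.098
P(positive and no disease) = (1 - spec) * (1 - prev) = (1 - 0.79) * (1 - 0.14) = 0.1806
Denominator = 0.098 + 0.1806 = 0.2786
PPV = 0.098 / 0.2786 = 0.351759
As percentage = 35.2


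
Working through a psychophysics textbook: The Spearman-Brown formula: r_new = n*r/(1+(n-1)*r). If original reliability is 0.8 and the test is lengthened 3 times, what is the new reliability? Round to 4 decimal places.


r_new = n*r / (1 + (n-1)*r)
Numerator = 3 * 0.8 = 2.4
Denominator = 1 + 2 * 0.8 = 2.6
r_new = 2.4 / 2.6
= 0.9231


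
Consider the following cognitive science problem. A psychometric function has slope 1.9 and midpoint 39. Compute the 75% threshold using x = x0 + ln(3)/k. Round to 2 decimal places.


At P = 0.75: 0.75 = 1/(1 + e^(-k*(x-x0)))
Solving: e^(-k*(x-x0)) = 1/3
x = x0 + ln(3)/k
ln(3) = 1.0986
x = 39 + 1.0986/1.9
= 39 + 0.5782
= 39.58


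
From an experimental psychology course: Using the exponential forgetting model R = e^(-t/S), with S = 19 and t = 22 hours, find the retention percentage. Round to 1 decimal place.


R = e^(-t/S)
-t/S = -22/19 = -1.157895
R = e^(-1.157895) = 0.314147
Percentage = 0.314147 * 100
= 31.4


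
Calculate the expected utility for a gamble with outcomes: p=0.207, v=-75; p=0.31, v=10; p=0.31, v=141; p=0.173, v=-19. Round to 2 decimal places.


EU = sum(p_i * v_i)
0.207 * -75 = -15.525
0.31 * 10 = 3.1
0.31 * 141 = 43.71
0.173 * -19 = -3.287
EU = -15.525 + 3.1 + 43.71 + -3.287
= 28.00


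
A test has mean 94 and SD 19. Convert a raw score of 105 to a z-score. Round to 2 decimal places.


z = (X - mu) / sigma
= (105 - 94) / 19
= 11 / 19
= 0.58


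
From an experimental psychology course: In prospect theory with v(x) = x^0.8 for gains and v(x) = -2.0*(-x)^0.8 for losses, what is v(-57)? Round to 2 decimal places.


Since x = -57 < 0, use v(x) = -lambda*(-x)^alpha
(-x) = 57
57^0.8 = 25.3922
v(-57) = -2.0 * 25.3922
= -50.78


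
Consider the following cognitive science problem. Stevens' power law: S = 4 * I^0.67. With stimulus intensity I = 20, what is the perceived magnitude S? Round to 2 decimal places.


S = 4 * 20^0.67
20^0.67 = 7.442
S = 4 * 7.442
= 29.77


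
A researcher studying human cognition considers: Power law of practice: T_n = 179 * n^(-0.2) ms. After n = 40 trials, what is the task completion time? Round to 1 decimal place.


T_n = 179 * 40^(-0.2)
40^(-0.2) = 0.478176
T_n = 179 * 0.478176
= 85.6 ms


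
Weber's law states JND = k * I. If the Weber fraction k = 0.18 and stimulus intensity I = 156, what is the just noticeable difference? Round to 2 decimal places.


JND = k * I
JND = 0.18 * 156
= 28.08


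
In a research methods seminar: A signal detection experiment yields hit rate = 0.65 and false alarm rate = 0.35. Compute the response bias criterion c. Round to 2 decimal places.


c = -0.5 * (z(HR) + z(FAR))
z(0.65) = 0.3853
z(0.35) = -0.3853
c = -0.5 * (0.3853 + -0.3853)
= -0.5 * 0.0
= 0.00


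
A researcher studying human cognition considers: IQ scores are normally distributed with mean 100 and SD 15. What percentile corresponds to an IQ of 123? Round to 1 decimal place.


z = (IQ - mean) / SD
z = (123 - 100) / 15 = 1.5333
Percentile = Phi(1.5333) * 100
Phi(1.5333) = 0.937399
= 93.7


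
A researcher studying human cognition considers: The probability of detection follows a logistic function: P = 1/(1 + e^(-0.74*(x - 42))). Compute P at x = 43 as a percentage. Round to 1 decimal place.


P(x) = 1/(1 + e^(-0.74*(43 - 42)))
Exponent = -0.74 * 1 = -0.74
e^(-0.74) = 0.477114
P = 1/(1 + 0.477114) = 0.676996
Percentage = 67.7


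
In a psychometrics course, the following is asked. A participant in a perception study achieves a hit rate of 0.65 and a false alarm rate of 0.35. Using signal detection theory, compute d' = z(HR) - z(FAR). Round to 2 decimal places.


d' = z(HR) - z(FAR)
z(0.65) = 0.3853
z(0.35) = -0.3853
d' = 0.3853 - -0.3853
= 0.77


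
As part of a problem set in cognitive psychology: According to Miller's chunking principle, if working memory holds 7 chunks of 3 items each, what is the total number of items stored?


Total items = chunks * items_per_chunk
= 7 * 3
= 21


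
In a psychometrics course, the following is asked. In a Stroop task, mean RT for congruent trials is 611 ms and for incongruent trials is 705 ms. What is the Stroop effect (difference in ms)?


Stroop effect = RT(incongruent) - RT(congruent)
= 705 - 611
= 94 ms


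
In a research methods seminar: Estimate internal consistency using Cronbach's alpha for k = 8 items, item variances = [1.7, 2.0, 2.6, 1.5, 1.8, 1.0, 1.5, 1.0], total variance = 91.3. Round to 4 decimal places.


alpha = (k/(k-1)) * (1 - sum(s_i^2)/s_total^2)
sum(item variances) = 13.1
k/(k-1) = 8/7 = 1.142857
1 - 13.1/91.3 = 1 - 0.143483 = 0.856517
alpha = 1.142857 * 0.856517
= 0.9789


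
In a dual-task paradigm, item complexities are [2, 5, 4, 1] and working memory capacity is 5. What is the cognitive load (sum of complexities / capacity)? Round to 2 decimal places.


Total complexity = 2 + 5 + 4 + 1 = 12
Load = total / capacity = 12 / 5
= 2.40


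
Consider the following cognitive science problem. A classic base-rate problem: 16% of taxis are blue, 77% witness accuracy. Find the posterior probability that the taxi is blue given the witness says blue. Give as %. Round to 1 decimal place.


P(blue | says blue) = P(says blue | blue)*P(blue) / [P(says blue | blue)*P(blue) + P(says blue | not blue)*P(not blue)]
Numerator = 0.77 * 0.16 = 0.1232
False identification = 0.23 * 0.84 = 0.1932
P = 0.1232 / (0.1232 + 0.1932)
= 0.1232 / 0.3164
As percentage = 38.9


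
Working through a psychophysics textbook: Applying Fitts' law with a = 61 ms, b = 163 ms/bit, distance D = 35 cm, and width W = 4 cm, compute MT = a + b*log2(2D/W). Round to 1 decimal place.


MT = 61 + 163 * log2(2*35/4)
2D/W = 17.5
log2(17.5) = 4.1293
MT = 61 + 163 * 4.1293
= 734.1 ms


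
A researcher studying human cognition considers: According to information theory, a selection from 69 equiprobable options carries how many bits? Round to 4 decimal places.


H = log2(n)
H = log2(69)
= 6.1085


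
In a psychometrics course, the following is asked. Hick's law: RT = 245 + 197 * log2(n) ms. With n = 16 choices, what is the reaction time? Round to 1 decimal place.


RT = 245 + 197 * log2(16)
log2(16) = 4.0
RT = 245 + 197 * 4.0
= 245 + 788.0
= 1033.0 ms


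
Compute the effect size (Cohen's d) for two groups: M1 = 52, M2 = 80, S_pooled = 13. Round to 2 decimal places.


Cohen's d = (M1 - M2) / S_pooled
= (52 - 80) / 13
= -28 / 13
= -2.15


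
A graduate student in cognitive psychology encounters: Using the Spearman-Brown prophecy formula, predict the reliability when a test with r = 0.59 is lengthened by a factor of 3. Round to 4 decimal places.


r_new = n*r / (1 + (n-1)*r)
Numerator = 3 * 0.59 = 1.77
Denominator = 1 + 2 * 0.59 = 2.18
r_new = 1.77 / 2.18
= 0.8119


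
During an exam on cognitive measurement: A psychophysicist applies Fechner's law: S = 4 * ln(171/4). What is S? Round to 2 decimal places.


S = 4 * ln(171/4)
I/I0 = 42.75
ln(42.75) = 3.7554
S = 4 * 3.7554
= 15.02


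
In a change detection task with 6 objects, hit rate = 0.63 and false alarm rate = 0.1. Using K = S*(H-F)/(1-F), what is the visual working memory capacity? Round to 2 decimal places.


K = S * (H - F) / (1 - F)
H - F = 0.53
1 - F = 0.9
K = 6 * 0.53 / 0.9
= 3.53


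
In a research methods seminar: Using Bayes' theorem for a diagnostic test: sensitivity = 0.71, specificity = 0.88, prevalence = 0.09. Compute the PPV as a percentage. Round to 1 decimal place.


PPV = (sens * prev) / (sens * prev + (1-spec) * (1-prev))
Numerator = 0.71 * 0.09 = 0.0639
P(positive and no disease) = (1 - spec) * (1 - prev) = (1 - 0.88) * (1 - 0.09) = 0.1092
Denominator = 0.0639 + 0.1092 = 0.1731
PPV = 0.0639 / 0.1731 = 0.369151
As percentage = 36.9


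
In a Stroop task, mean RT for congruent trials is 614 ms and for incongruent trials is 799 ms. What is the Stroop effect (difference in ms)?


Stroop effect = RT(incongruent) - RT(congruent)
= 799 - 614
= 185 ms


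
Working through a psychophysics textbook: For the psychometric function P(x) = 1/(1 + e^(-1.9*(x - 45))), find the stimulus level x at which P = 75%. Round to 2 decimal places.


At P = 0.75: 0.75 = 1/(1 + e^(-k*(x-x0)))
Solving: e^(-k*(x-x0)) = 1/3
x = x0 + ln(3)/k
ln(3) = 1.0986
x = 45 + 1.0986/1.9
= 45 + 0.5782
= 45.58


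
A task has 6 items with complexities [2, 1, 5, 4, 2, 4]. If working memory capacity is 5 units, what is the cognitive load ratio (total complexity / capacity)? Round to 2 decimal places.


Total complexity = 2 + 1 + 5 + 4 + 2 + 4 = 18
Load = total / capacity = 18 / 5
= 3.60


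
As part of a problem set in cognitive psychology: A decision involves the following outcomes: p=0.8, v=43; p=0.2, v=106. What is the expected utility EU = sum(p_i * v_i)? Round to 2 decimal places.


EU = sum(p_i * v_i)
0.8 * 43 = 34.4
0.2 * 106 = 21.2
EU = 34.4 + 21.2
= 55.60


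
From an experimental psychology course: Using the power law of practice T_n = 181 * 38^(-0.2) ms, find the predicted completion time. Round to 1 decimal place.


T_n = 181 * 38^(-0.2)
38^(-0.2) = 0.483107
T_n = 181 * 0.483107
= 87.4 ms


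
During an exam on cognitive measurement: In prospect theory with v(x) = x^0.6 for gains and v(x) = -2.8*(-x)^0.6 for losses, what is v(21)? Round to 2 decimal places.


Since x = 21 >= 0, use v(x) = x^0.6
21^0.6 = 6.2134
v(21) = 6.21


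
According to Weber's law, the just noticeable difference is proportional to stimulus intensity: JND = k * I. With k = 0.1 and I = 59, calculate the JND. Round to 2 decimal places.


JND = k * I
JND = 0.1 * 59
= 5.90


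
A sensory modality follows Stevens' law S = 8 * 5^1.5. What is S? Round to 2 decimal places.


S = 8 * 5^1.5
5^1.5 = 11.1803
S = 8 * 11.1803
= 89.44


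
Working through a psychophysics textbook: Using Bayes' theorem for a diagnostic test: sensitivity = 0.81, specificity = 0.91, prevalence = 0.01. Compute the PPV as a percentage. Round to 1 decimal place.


PPV = (sens * prev) / (sens * prev + (1-spec) * (1-prev))
Numerator = 0.81 * 0.01 = 0.0081
P(positive and no disease) = (1 - spec) * (1 - prev) = (1 - 0.91) * (1 - 0.01) = 0.0891
Denominator = 0.0081 + 0.0891 = 0.0972
PPV = 0.0081 / 0.0972 = 0.083333
As percentage = 8.3


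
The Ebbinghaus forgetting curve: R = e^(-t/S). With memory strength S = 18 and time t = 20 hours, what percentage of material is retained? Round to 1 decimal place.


R = e^(-t/S)
-t/S = -20/18 = -1.111111
R = e^(-1.111111) = 0.329193
Percentage = 0.329193 * 100
= 32.9


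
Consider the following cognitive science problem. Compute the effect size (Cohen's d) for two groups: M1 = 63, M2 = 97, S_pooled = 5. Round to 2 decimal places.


Cohen's d = (M1 - M2) / S_pooled
= (63 - 97) / 5
= -34 / 5
= -6.80


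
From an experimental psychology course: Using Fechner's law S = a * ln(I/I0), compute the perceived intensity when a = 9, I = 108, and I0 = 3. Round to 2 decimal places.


S = 9 * ln(108/3)
I/I0 = 36.0
ln(36.0) = 3.5835
S = 9 * 3.5835
= 32.25


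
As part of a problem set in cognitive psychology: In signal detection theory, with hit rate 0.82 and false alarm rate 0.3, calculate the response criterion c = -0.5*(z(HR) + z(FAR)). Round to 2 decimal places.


c = -0.5 * (z(HR) + z(FAR))
z(0.82) = 0.9154
z(0.3) = -0.5244
c = -0.5 * (0.9154 + -0.5244)
= -0.5 * 0.391
= -0.20


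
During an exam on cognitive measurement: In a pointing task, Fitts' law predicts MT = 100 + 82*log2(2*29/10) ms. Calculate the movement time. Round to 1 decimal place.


MT = 100 + 82 * log2(2*29/10)
2D/W = 5.8
log2(5.8) = 2.5361
MT = 100 + 82 * 2.5361
= 308.0 ms


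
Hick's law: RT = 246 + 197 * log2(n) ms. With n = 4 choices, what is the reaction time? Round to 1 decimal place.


RT = 246 + 197 * log2(4)
log2(4) = 2.0
RT = 246 + 197 * 2.0
= 246 + 394.0
= 640.0 ms


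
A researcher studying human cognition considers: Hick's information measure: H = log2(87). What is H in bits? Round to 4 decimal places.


H = log2(n)
H = log2(87)
= 6.4429


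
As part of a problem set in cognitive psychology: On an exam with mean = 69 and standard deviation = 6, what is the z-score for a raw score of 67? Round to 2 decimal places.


z = (X - mu) / sigma
= (67 - 69) / 6
= -2 / 6
= -0.33


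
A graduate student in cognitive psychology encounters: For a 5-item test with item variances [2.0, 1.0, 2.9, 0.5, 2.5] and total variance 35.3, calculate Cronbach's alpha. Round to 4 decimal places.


alpha = (k/(k-1)) * (1 - sum(s_i^2)/s_total^2)
sum(item variances) = 8.9
k/(k-1) = 5/4 = 1.25
1 - 8.9/35.3 = 1 - 0.252125 = 0.747875
alpha = 1.25 * 0.747875
= 0.9348


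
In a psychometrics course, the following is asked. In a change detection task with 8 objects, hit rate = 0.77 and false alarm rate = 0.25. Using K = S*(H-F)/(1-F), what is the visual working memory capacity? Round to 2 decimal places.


K = S * (H - F) / (1 - F)
H - F = 0.52
1 - F = 0.75
K = 8 * 0.52 / 0.75
= 5.55


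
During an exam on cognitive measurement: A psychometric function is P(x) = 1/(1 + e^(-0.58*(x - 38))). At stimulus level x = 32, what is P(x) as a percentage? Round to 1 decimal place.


P(x) = 1/(1 + e^(-0.58*(32 - 38)))
Exponent = -0.58 * -6 = 3.48
e^(3.48) = 32.459722
P = 1/(1 + 32.459722) = 0.029887
Percentage = 3.0


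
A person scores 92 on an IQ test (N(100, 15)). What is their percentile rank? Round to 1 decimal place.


z = (IQ - mean) / SD
z = (92 - 100) / 15 = -0.5333
Percentile = Phi(-0.5333) * 100
Phi(-0.5333) = 0.296913
= 29.7


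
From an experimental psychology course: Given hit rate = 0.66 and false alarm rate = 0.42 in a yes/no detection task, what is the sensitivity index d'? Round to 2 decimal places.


d' = z(HR) - z(FAR)
z(0.66) = 0.4125
z(0.42) = -0.2019
d' = 0.4125 - -0.2019
= 0.61


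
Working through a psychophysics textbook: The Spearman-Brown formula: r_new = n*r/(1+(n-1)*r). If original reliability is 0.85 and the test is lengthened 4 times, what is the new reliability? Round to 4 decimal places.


r_new = n*r / (1 + (n-1)*r)
Numerator = 4 * 0.85 = 3.4
Denominator = 1 + 3 * 0.85 = 3.55
r_new = 3.4 / 3.55
= 0.9577


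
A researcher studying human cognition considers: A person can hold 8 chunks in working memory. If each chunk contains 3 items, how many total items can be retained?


Total items = chunks * items_per_chunk
= 8 * 3
= 24


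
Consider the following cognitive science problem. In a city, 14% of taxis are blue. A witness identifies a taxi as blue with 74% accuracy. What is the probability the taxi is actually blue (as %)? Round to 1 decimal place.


P(blue | says blue) = P(says blue | blue)*P(blue) / [P(says blue | blue)*P(blue) + P(says blue | not blue)*P(not blue)]
Numerator = 0.74 * 0.14 = 0.1036
False identification = 0.26 * 0.86 = 0.2236
P = 0.1036 / (0.1036 + 0.2236)
= 0.1036 / 0.3272
As percentage = 31.7


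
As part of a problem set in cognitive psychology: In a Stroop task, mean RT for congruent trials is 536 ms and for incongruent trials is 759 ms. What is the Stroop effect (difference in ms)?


Stroop effect = RT(incongruent) - RT(congruent)
= 759 - 536
= 223 ms


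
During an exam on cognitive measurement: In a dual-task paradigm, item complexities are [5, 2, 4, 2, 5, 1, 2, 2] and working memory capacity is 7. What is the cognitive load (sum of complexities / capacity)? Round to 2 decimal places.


Total complexity = 5 + 2 + 4 + 2 + 5 + 1 + 2 + 2 = 23
Load = total / capacity = 23 / 7
= 3.29


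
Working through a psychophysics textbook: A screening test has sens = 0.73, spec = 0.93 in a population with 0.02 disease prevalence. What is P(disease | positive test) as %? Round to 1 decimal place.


PPV = (sens * prev) / (sens * prev + (1-spec) * (1-prev))
Numerator = 0.73 * 0.02 = 0.0146
P(positive and no disease) = (1 - spec) * (1 - prev) = (1 - 0.93) * (1 - 0.02) = 0.0686
Denominator = 0.0146 + 0.0686 = 0.0832
PPV = 0.0146 / 0.0832 = 0.175481
As percentage = 17.5


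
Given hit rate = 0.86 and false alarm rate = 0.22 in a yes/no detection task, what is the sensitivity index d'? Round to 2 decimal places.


d' = z(HR) - z(FAR)
z(0.86) = 1.0803
z(0.22) = -0.7722
d' = 1.0803 - -0.7722
= 1.85


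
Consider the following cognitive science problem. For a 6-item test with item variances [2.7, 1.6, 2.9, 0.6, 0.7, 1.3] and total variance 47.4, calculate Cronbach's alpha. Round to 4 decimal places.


alpha = (k/(k-1)) * (1 - sum(s_i^2)/s_total^2)
sum(item variances) = 9.8
k/(k-1) = 6/5 = 1.2
1 - 9.8/47.4 = 1 - 0.206751 = 0.793249
alpha = 1.2 * 0.793249
= 0.9519


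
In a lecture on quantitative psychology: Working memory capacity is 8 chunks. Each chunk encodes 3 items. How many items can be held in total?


Total items = chunks * items_per_chunk
= 8 * 3
= 24


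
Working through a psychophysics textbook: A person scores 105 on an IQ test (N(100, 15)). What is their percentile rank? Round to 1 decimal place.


z = (IQ - mean) / SD
z = (105 - 100) / 15 = 0.3333
Percentile = Phi(0.3333) * 100
Phi(0.3333) = 0.630546
= 63.1


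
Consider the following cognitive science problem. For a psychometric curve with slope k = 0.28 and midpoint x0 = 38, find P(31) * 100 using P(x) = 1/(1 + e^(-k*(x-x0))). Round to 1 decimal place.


P(x) = 1/(1 + e^(-0.28*(31 - 38)))
Exponent = -0.28 * -7 = 1.96
e^(1.96) = 7.099327
P = 1/(1 + 7.099327) = 0.123467
Percentage = 12.3


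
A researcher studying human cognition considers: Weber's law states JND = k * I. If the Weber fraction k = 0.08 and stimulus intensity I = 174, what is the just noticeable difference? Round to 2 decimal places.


JND = k * I
JND = 0.08 * 174
= 13.92


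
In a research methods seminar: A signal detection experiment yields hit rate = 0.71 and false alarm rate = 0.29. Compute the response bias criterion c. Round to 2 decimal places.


c = -0.5 * (z(HR) + z(FAR))
z(0.71) = 0.5534
z(0.29) = -0.5534
c = -0.5 * (0.5534 + -0.5534)
= -0.5 * 0.0
= 0.00


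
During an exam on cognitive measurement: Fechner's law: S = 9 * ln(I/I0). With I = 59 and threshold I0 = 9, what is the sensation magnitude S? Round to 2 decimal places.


S = 9 * ln(59/9)
I/I0 = 6.555556
ln(6.555556) = 1.8803
S = 9 * 1.8803
= 16.92


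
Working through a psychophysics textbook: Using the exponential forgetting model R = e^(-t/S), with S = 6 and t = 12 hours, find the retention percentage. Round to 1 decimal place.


R = e^(-t/S)
-t/S = -12/6 = -2.0
R = e^(-2.0) = 0.135335
Percentage = 0.135335 * 100
= 13.5


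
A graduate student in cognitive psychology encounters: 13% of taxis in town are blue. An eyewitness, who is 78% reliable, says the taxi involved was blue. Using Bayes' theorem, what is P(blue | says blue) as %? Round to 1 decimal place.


P(blue | says blue) = P(says blue | blue)*P(blue) / [P(says blue | blue)*P(blue) + P(says blue | not blue)*P(not blue)]
Numerator = 0.78 * 0.13 = 0.1014
False identification = 0.22 * 0.87 = 0.1914
P = 0.1014 / (0.1014 + 0.1914)
= 0.1014 / 0.2928
As percentage = 34.6


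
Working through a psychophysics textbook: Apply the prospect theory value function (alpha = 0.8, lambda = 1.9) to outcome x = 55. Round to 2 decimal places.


Since x = 55 >= 0, use v(x) = x^0.8
55^0.8 = 24.6769
v(55) = 24.68


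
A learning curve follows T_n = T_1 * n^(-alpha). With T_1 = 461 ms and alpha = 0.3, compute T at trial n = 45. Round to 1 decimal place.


T_n = 461 * 45^(-0.3)
45^(-0.3) = 0.31918
T_n = 461 * 0.31918
= 147.1 ms


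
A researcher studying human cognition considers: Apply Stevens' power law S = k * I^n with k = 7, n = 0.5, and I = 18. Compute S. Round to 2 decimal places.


S = 7 * 18^0.5
18^0.5 = 4.2426
S = 7 * 4.2426
= 29.70


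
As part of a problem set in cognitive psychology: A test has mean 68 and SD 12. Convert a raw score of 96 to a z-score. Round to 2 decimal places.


z = (X - mu) / sigma
= (96 - 68) / 12
= 28 / 12
= 2.33


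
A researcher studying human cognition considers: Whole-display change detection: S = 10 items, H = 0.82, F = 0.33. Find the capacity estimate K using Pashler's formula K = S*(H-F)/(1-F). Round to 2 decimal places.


K = S * (H - F) / (1 - F)
H - F = 0.49
1 - F = 0.67
K = 10 * 0.49 / 0.67
= 7.31


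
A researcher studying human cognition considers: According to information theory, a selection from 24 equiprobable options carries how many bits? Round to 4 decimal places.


H = log2(n)
H = log2(24)
= 4.5850


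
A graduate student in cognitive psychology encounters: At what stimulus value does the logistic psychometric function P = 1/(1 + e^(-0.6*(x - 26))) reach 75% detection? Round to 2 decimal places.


At P = 0.75: 0.75 = 1/(1 + e^(-k*(x-x0)))
Solving: e^(-k*(x-x0)) = 1/3
x = x0 + ln(3)/k
ln(3) = 1.0986
x = 26 + 1.0986/0.6
= 26 + 1.831
= 27.83


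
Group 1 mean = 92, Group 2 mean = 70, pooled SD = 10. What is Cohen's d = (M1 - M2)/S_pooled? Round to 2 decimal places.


Cohen's d = (M1 - M2) / S_pooled
= (92 - 70) / 10
= 22 / 10
= 2.20


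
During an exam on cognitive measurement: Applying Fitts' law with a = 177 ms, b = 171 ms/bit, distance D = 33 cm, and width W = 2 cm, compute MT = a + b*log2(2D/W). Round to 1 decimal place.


MT = 177 + 171 * log2(2*33/2)
2D/W = 33.0
log2(33.0) = 5.0444
MT = 177 + 171 * 5.0444
= 1039.6 ms


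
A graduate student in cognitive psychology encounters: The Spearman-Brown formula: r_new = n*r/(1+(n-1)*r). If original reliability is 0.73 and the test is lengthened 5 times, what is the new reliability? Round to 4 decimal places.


r_new = n*r / (1 + (n-1)*r)
Numerator = 5 * 0.73 = 3.65
Denominator = 1 + 4 * 0.73 = 3.92
r_new = 3.65 / 3.92
= 0.9311


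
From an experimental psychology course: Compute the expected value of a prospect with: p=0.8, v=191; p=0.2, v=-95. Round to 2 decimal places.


EU = sum(p_i * v_i)
0.8 * 191 = 152.8
0.2 * -95 = -19.0
EU = 152.8 + -19.0
= 133.80


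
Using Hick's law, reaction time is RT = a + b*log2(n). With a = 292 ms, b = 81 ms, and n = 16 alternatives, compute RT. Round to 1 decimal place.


RT = 292 + 81 * log2(16)
log2(16) = 4.0
RT = 292 + 81 * 4.0
= 292 + 324.0
= 616.0 ms


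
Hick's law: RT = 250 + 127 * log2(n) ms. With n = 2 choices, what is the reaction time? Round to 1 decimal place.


RT = 250 + 127 * log2(2)
log2(2) = 1.0
RT = 250 + 127 * 1.0
= 250 + 127.0
= 377.0 ms


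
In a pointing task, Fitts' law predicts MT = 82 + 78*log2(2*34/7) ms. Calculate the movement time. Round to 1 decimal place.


MT = 82 + 78 * log2(2*34/7)
2D/W = 9.714286
log2(9.714286) = 3.2801
MT = 82 + 78 * 3.2801
= 337.8 ms


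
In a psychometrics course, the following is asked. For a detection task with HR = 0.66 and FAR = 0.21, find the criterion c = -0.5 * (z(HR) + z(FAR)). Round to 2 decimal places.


c = -0.5 * (z(HR) + z(FAR))
z(0.66) = 0.4125
z(0.21) = -0.8064
c = -0.5 * (0.4125 + -0.8064)
= -0.5 * -0.3939
= 0.20


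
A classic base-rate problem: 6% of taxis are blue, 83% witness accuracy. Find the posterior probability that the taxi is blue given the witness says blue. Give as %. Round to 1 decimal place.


P(blue | says blue) = P(says blue | blue)*P(blue) / [P(says blue | blue)*P(blue) + P(says blue | not blue)*P(not blue)]
Numerator = 0.83 * 0.06 = 0.0498
False identification = 0.17 * 0.94 = 0.1598
P = 0.0498 / (0.0498 + 0.1598)
= 0.0498 / 0.2096
As percentage = 23.8


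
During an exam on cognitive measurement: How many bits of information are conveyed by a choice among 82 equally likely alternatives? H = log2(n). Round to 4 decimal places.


H = log2(n)
H = log2(82)
= 6.3576


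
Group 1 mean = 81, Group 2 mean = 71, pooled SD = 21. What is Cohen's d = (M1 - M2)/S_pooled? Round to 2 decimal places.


Cohen's d = (M1 - M2) / S_pooled
= (81 - 71) / 21
= 10 / 21
= 0.48


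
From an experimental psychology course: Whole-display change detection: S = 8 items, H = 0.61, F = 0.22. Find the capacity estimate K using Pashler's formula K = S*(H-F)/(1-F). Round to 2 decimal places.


K = S * (H - F) / (1 - F)
H - F = 0.39
1 - F = 0.78
K = 8 * 0.39 / 0.78
= 4.00


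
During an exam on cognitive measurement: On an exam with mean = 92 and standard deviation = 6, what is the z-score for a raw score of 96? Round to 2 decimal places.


z = (X - mu) / sigma
= (96 - 92) / 6
= 4 / 6
= 0.67


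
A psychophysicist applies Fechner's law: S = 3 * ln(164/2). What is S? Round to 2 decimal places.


S = 3 * ln(164/2)
I/I0 = 82.0
ln(82.0) = 4.4067
S = 3 * 4.4067
= 13.22


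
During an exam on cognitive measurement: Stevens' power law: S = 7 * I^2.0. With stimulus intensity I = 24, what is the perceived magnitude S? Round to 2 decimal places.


S = 7 * 24^2.0
24^2.0 = 576.0
S = 7 * 576.0
= 4032.00


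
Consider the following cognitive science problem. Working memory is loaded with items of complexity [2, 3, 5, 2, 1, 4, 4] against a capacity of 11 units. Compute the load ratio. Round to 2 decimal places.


Total complexity = 2 + 3 + 5 + 2 + 1 + 4 + 4 = 21
Load = total / capacity = 21 / 11
= 1.91


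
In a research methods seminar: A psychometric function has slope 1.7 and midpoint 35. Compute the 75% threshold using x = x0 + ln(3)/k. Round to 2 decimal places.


At P = 0.75: 0.75 = 1/(1 + e^(-k*(x-x0)))
Solving: e^(-k*(x-x0)) = 1/3
x = x0 + ln(3)/k
ln(3) = 1.0986
x = 35 + 1.0986/1.7
= 35 + 0.6462
= 35.65


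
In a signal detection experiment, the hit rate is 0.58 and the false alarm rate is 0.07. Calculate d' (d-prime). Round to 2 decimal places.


d' = z(HR) - z(FAR)
z(0.58) = 0.2019
z(0.07) = -1.4758
d' = 0.2019 - -1.4758
= 1.68


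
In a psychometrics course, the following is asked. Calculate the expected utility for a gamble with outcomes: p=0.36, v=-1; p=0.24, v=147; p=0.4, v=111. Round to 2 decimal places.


EU = sum(p_i * v_i)
0.36 * -1 = -0.36
0.24 * 147 = 35.28
0.4 * 111 = 44.4
EU = -0.36 + 35.28 + 44.4
= 79.32


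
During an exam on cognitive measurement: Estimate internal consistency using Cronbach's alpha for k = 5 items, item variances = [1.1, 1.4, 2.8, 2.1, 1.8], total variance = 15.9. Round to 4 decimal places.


alpha = (k/(k-1)) * (1 - sum(s_i^2)/s_total^2)
sum(item variances) = 9.2
k/(k-1) = 5/4 = 1.25
1 - 9.2/15.9 = 1 - 0.578616 = 0.421384
alpha = 1.25 * 0.421384
= 0.5267


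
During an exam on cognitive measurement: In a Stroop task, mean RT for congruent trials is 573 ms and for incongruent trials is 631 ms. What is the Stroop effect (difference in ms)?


Stroop effect = RT(incongruent) - RT(congruent)
= 631 - 573
= 58 ms


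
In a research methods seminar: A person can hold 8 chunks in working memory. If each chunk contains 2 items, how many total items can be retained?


Total items = chunks * items_per_chunk
= 8 * 2
= 16


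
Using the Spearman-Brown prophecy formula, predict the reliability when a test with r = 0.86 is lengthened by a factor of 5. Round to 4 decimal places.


r_new = n*r / (1 + (n-1)*r)
Numerator = 5 * 0.86 = 4.3
Denominator = 1 + 4 * 0.86 = 4.44
r_new = 4.3 / 4.44
= 0.9685


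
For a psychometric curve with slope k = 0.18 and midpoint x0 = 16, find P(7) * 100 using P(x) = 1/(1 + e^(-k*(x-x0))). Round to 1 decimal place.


P(x) = 1/(1 + e^(-0.18*(7 - 16)))
Exponent = -0.18 * -9 = 1.62
e^(1.62) = 5.05309
P = 1/(1 + 5.05309) = 0.165205
Percentage = 16.5


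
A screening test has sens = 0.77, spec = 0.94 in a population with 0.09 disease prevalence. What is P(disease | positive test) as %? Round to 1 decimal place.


PPV = (sens * prev) / (sens * prev + (1-spec) * (1-prev))
Numerator = 0.77 * 0.09 = 0.0693
P(positive and no disease) = (1 - spec) * (1 - prev) = (1 - 0.94) * (1 - 0.09) = 0.0546
Denominator = 0.0693 + 0.0546 = 0.1239
PPV = 0.0693 / 0.1239 = 0.559322
As percentage = 55.9
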